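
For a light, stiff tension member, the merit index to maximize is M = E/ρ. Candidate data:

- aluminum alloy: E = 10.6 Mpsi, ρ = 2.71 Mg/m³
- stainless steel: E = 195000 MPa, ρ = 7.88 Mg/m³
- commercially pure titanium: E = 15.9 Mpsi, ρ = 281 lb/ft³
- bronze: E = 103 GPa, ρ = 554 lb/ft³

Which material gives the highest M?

Normalizing units and computing the index:
  aluminum alloy: E = 73.08 GPa, ρ = 2710 kg/m³
  stainless steel: E = 195.0 GPa, ρ = 7880 kg/m³
  commercially pure titanium: E = 109.6 GPa, ρ = 4501 kg/m³
  bronze: E = 103.0 GPa, ρ = 8874 kg/m³
  aluminum alloy: M = 27.0 MN·m/kg
  stainless steel: M = 24.7 MN·m/kg
  commercially pure titanium: M = 24.4 MN·m/kg
  bronze: M = 11.6 MN·m/kg
Highest index: aluminum alloy.

aluminum alloy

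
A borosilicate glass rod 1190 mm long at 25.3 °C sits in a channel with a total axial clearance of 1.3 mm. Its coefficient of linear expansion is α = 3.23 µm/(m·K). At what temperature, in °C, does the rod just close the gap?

α·L₀·ΔT = 1.3 mm ⇒ ΔT = 1.3 / (3.23×10⁻⁶ × 1190.0) = 338.2 K.
T = 25.3 + 338.2 = 363.5 °C.

364 °C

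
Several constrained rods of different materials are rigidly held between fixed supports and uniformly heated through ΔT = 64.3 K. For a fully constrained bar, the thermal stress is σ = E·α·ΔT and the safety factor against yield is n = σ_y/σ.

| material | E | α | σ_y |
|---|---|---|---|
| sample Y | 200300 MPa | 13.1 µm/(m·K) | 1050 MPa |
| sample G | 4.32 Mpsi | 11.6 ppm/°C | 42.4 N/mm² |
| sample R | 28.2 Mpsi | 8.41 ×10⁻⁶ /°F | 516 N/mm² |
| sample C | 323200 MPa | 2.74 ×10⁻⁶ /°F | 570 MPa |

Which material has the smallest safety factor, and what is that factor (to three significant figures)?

Converting E to GPa, α to ×10⁻⁶/K, σ_y to MPa, then σ and n for each:
  sample Y: E = 200.3, α = 13.1, σ_y = 1050 → σ = 169 MPa, n = 6.22
  sample G: E = 29.79, α = 11.6, σ_y = 42.40 → σ = 22.2 MPa, n = 1.91
  sample R: E = 194.4, α = 15.1, σ_y = 516.0 → σ = 189 MPa, n = 2.73
  sample C: E = 323.2, α = 4.93, σ_y = 570.0 → σ = 102 MPa, n = 5.56
The minimum is sample G at n = 1.91.

sample G, n = 1.91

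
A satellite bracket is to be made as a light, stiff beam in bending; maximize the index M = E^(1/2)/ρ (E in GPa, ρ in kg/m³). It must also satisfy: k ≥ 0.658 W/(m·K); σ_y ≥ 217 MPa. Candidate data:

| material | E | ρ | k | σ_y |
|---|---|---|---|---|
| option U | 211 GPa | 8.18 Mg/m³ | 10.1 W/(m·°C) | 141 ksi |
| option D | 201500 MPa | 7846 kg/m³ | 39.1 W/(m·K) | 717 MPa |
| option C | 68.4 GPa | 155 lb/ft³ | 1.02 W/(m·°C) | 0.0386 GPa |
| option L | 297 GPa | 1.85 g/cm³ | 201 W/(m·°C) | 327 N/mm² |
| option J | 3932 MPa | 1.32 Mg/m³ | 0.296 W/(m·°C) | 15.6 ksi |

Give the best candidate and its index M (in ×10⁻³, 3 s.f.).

Screen on constraints: k ≥ 0.658 W/(m·K); σ_y ≥ 217 MPa. Survivors: option U, option D, option L.
After converting to SI:
  option U: E = 211.0 GPa, ρ = 8180 kg/m³
  option D: E = 201.5 GPa, ρ = 7846 kg/m³
  option L: E = 297.0 GPa, ρ = 1850 kg/m³
  option L: M = 9.32×10⁻³
  option D: M = 1.81×10⁻³
  option U: M = 1.78×10⁻³
Option L ranks first.

option L, M = 9.32×10⁻³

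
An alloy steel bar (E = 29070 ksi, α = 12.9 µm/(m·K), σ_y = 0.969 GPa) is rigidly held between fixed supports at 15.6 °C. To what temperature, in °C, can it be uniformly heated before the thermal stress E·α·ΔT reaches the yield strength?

E = 29070 ksi = 200.4 GPa.
σ_y = 0.969 GPa = 969.0 MPa.
E·α·ΔT = 969.0 MPa ⇒ ΔT = 969.0 / (200.4×10³ × 12.9×10⁻⁶) = 374.8 K.
T = 15.6 + 374.8 = 390.4 °C.

390 °C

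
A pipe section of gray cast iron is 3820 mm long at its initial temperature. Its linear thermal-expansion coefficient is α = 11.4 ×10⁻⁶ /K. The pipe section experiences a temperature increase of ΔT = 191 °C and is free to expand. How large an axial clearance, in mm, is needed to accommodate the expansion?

8.32 mm

ΔL = α·L₀·ΔT = 11.4×10⁻⁶ × 3820 mm × 191.0 K = 8.32 mm.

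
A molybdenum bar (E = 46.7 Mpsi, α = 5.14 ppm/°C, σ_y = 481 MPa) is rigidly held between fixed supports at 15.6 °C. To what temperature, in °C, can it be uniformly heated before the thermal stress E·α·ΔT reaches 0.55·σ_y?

175 °C

E = 46.7 Mpsi = 322.0 GPa.
E·α·ΔT = 264.6 MPa ⇒ ΔT = 264.6 / (322.0×10³ × 5.14×10⁻⁶) = 159.8 K.
T = 15.6 + 159.8 = 175.4 °C.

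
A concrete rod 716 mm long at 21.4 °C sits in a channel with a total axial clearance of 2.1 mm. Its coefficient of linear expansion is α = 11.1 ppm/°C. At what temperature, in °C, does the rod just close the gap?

286 °C

α·L₀·ΔT = 2.1 mm ⇒ ΔT = 2.1 / (11.1×10⁻⁶ × 716.0) = 264.2 K.
T = 21.4 + 264.2 = 285.6 °C.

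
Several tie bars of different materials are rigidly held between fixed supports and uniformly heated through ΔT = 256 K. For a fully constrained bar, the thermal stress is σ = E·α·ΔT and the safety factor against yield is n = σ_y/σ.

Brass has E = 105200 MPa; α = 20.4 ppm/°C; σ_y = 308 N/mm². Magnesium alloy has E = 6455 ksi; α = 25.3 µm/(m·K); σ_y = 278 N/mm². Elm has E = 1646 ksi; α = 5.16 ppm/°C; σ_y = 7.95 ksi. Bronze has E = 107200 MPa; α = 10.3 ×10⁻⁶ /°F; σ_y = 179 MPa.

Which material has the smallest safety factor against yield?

In consistent units (E in GPa, α in ×10⁻⁶/K, σ_y in MPa):
  brass: E = 105.2, α = 20.4, σ_y = 308.0 → σ = 549 MPa, n = 0.561
  magnesium alloy: E = 44.51, α = 25.3, σ_y = 278.0 → σ = 288 MPa, n = 0.964
  elm: E = 11.35, α = 5.16, σ_y = 54.81 → σ = 15.0 MPa, n = 3.66
  bronze: E = 107.2, α = 18.5, σ_y = 179.0 → σ = 509 MPa, n = 0.352
Smallest n: bronze with n = 0.352.

bronze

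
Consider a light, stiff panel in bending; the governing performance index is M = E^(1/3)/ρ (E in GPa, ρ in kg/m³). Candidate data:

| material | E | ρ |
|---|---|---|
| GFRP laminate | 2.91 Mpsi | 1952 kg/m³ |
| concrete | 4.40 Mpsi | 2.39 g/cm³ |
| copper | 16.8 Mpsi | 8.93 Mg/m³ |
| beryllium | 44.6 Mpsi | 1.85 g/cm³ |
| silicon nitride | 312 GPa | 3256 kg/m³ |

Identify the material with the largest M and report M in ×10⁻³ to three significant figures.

beryllium, M = 3.65×10⁻³

Putting every candidate on a common basis:
  GFRP laminate: E = 20.06 GPa, ρ = 1952 kg/m³
  concrete: E = 30.34 GPa, ρ = 2390 kg/m³
  copper: E = 115.8 GPa, ρ = 8930 kg/m³
  beryllium: E = 307.5 GPa, ρ = 1850 kg/m³
  silicon nitride: E = 312.0 GPa, ρ = 3256 kg/m³
  beryllium: M = 3.65×10⁻³
  silicon nitride: M = 2.08×10⁻³
  GFRP laminate: M = 1.39×10⁻³
  concrete: M = 1.30×10⁻³
  copper: M = 0.546×10⁻³
Beryllium has the largest M.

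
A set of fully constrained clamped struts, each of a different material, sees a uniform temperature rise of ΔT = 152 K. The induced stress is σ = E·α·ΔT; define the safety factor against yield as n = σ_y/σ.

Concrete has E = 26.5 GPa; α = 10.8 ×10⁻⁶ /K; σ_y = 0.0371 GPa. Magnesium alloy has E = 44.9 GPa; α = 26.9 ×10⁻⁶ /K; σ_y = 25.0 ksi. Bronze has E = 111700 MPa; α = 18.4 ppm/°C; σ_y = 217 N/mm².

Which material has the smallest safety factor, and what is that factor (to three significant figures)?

With everything in SI (GPa, ×10⁻⁶/K, MPa):
  concrete: E = 26.50, α = 10.8, σ_y = 37.10 → σ = 43.5 MPa, n = 0.853
  magnesium alloy: E = 44.90, α = 26.9, σ_y = 172.4 → σ = 184 MPa, n = 0.939
  bronze: E = 111.7, α = 18.4, σ_y = 217.0 → σ = 312 MPa, n = 0.695
Bronze has the lowest safety factor, n = 0.695.

bronze, n = 0.695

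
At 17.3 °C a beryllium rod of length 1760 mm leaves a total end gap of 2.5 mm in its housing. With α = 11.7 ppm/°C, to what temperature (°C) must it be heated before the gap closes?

α·L₀·ΔT = 2.5 mm ⇒ ΔT = 2.5 / (11.7×10⁻⁶ × 1760.0) = 121.4 K.
T = 17.3 + 121.4 = 138.7 °C.

139 °C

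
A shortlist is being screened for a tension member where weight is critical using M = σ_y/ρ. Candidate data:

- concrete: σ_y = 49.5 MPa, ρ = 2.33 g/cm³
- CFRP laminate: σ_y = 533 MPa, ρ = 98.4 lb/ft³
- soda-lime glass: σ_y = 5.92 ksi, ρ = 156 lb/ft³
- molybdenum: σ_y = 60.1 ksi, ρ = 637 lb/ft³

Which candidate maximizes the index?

CFRP laminate

Convert each candidate to consistent units, then evaluate M:
  concrete: σ_y = 49.50 MPa, ρ = 2330 kg/m³
  CFRP laminate: σ_y = 533.0 MPa, ρ = 1576 kg/m³
  soda-lime glass: σ_y = 40.82 MPa, ρ = 2499 kg/m³
  molybdenum: σ_y = 414.4 MPa, ρ = 10200 kg/m³
  CFRP laminate: M = 338 kN·m/kg
  molybdenum: M = 40.6 kN·m/kg
  concrete: M = 21.2 kN·m/kg
  soda-lime glass: M = 16.3 kN·m/kg
Highest index: CFRP laminate.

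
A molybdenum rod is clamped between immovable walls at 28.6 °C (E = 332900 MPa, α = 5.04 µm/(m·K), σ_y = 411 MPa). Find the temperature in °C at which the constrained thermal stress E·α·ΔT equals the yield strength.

274 °C

E = 332900 MPa = 332.9 GPa.
E·α·ΔT = 411.0 MPa ⇒ ΔT = 411.0 / (332.9×10³ × 5.04×10⁻⁶) = 245.0 K.
T = 28.6 + 245.0 = 273.6 °C.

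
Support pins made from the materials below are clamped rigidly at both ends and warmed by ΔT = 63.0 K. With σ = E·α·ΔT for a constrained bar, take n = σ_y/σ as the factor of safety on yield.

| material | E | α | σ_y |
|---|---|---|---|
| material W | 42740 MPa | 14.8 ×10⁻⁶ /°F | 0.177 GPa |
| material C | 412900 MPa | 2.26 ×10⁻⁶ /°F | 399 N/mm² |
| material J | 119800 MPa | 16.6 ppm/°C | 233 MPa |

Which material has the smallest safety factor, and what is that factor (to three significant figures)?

Converting E to GPa, α to ×10⁻⁶/K, σ_y to MPa, then σ and n for each:
  material W: E = 42.74, α = 26.6, σ_y = 177.0 → σ = 71.7 MPa, n = 2.47
  material C: E = 412.9, α = 4.07, σ_y = 399.0 → σ = 106 MPa, n = 3.77
  material J: E = 119.8, α = 16.6, σ_y = 233.0 → σ = 125 MPa, n = 1.86
The minimum is material J at n = 1.86.

material J, n = 1.86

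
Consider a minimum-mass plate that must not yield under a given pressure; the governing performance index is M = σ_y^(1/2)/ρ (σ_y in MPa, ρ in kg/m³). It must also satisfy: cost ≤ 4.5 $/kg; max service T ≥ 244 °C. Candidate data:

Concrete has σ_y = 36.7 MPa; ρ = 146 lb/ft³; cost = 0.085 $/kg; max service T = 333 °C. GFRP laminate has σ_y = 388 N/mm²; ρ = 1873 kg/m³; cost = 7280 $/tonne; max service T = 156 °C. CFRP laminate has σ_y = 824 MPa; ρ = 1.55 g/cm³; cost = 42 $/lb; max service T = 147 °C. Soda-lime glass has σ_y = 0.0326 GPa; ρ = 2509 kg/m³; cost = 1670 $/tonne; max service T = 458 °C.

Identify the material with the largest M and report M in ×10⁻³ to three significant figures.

Screen on constraints: cost ≤ 4.5 $/kg; max service T ≥ 244 °C. Survivors: concrete, soda-lime glass.
In SI units:
  concrete: σ_y = 36.70 MPa, ρ = 2339 kg/m³
  soda-lime glass: σ_y = 32.60 MPa, ρ = 2509 kg/m³
  concrete: M = 2.59×10⁻³
  soda-lime glass: M = 2.28×10⁻³
Concrete ranks first.

concrete, M = 2.59×10⁻³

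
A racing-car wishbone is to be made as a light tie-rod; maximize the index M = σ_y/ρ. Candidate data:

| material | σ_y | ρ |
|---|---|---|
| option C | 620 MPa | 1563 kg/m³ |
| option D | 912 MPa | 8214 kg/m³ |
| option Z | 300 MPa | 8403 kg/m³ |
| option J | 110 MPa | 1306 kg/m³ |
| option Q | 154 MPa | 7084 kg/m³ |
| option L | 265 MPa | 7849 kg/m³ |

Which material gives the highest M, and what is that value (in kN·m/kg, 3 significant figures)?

Evaluate M for each candidate:
  option C: M = 397 kN·m/kg
  option D: M = 111 kN·m/kg
  option J: M = 84.2 kN·m/kg
  option Z: M = 35.7 kN·m/kg
  option L: M = 33.8 kN·m/kg
  option Q: M = 21.7 kN·m/kg
Option C has the largest M.

option C, M = 397 kN·m/kg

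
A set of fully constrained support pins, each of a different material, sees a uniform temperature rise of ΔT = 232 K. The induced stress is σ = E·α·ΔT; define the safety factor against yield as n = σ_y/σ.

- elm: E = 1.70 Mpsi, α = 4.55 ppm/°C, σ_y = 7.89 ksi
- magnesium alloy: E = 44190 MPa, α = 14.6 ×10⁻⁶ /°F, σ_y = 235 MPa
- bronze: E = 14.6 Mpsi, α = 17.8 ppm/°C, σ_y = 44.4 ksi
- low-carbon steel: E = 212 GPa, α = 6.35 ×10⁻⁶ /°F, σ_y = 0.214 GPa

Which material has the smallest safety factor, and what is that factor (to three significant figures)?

Converting E to GPa, α to ×10⁻⁶/K, σ_y to MPa, then σ and n for each:
  elm: E = 11.72, α = 4.55, σ_y = 54.40 → σ = 12.4 MPa, n = 4.40
  magnesium alloy: E = 44.19, α = 26.3, σ_y = 235.0 → σ = 269 MPa, n = 0.872
  bronze: E = 100.7, α = 17.8, σ_y = 306.1 → σ = 416 MPa, n = 0.736
  low-carbon steel: E = 212.0, α = 11.4, σ_y = 214.0 → σ = 562 MPa, n = 0.381
The minimum is low-carbon steel at n = 0.381.

low-carbon steel, n = 0.381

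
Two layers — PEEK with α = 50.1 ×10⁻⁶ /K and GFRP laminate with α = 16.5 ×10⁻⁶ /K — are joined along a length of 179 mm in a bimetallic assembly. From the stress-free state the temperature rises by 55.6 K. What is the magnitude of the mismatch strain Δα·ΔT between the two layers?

Δα = |50.1 − 16.5|×10⁻⁶/K = 33.6×10⁻⁶/K.
Mismatch strain = Δα·ΔT = 33.6×10⁻⁶ × 55.6 = 1.87×10⁻³.

1.87×10⁻³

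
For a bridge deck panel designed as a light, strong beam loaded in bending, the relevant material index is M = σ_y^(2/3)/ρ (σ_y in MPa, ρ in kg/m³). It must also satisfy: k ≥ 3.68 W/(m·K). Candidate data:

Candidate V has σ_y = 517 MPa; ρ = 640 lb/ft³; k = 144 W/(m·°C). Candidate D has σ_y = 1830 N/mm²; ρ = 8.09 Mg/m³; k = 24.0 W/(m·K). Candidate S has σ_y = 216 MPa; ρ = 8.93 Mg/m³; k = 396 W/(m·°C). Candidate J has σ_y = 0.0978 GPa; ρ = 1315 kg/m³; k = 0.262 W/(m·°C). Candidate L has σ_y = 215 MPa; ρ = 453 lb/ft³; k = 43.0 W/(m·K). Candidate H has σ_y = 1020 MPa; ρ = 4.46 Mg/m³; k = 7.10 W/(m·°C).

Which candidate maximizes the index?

Screen on constraints: k ≥ 3.68 W/(m·K). Survivors: candidate V, candidate D, candidate S, candidate L, candidate H.
After converting to SI:
  candidate V: σ_y = 517.0 MPa, ρ = 10250 kg/m³
  candidate D: σ_y = 1830 MPa, ρ = 8090 kg/m³
  candidate S: σ_y = 216.0 MPa, ρ = 8930 kg/m³
  candidate L: σ_y = 215.0 MPa, ρ = 7256 kg/m³
  candidate H: σ_y = 1020 MPa, ρ = 4460 kg/m³
  candidate H: M = 22.7×10⁻³
  candidate D: M = 18.5×10⁻³
  candidate V: M = 6.28×10⁻³
  candidate L: M = 4.95×10⁻³
  candidate S: M = 4.03×10⁻³
Candidate H ranks first.

candidate H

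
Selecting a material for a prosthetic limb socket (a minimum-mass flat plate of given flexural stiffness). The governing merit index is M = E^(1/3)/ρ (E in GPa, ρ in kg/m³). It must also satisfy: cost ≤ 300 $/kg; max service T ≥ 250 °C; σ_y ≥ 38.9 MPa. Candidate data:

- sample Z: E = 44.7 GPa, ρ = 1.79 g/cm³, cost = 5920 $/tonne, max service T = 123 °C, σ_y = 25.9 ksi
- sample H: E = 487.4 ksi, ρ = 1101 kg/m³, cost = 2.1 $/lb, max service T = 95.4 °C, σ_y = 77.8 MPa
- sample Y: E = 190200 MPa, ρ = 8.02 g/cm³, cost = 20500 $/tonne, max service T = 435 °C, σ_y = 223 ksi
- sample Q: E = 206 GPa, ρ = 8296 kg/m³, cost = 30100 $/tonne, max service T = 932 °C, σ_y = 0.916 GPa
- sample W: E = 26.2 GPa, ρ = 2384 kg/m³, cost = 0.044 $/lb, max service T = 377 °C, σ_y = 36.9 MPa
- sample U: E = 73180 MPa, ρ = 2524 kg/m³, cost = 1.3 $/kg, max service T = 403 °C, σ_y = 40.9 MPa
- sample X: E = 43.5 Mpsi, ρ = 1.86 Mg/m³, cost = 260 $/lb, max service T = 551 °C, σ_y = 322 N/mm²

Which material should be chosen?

sample U

Screen on constraints: cost ≤ 300 $/kg; max service T ≥ 250 °C; σ_y ≥ 38.9 MPa. Survivors: sample Y, sample Q, sample U.
Convert each candidate to consistent units, then evaluate M:
  sample Y: E = 190.2 GPa, ρ = 8020 kg/m³
  sample Q: E = 206.0 GPa, ρ = 8296 kg/m³
  sample U: E = 73.18 GPa, ρ = 2524 kg/m³
  sample U: M = 1.66×10⁻³
  sample Y: M = 0.717×10⁻³
  sample Q: M = 0.712×10⁻³
Highest index: sample U.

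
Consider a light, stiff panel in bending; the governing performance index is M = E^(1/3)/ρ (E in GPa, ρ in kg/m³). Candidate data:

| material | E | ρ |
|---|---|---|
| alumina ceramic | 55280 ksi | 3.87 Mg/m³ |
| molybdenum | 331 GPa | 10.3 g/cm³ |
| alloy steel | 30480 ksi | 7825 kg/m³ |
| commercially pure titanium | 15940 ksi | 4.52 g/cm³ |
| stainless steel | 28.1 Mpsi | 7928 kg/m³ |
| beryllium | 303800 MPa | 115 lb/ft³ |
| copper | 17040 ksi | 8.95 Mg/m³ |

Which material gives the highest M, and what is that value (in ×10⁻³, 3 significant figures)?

beryllium, M = 3.65×10⁻³

Convert each candidate to consistent units, then evaluate M:
  alumina ceramic: E = 381.1 GPa, ρ = 3870 kg/m³
  molybdenum: E = 331.0 GPa, ρ = 10300 kg/m³
  alloy steel: E = 210.2 GPa, ρ = 7825 kg/m³
  commercially pure titanium: E = 109.9 GPa, ρ = 4520 kg/m³
  stainless steel: E = 193.7 GPa, ρ = 7928 kg/m³
  beryllium: E = 303.8 GPa, ρ = 1842 kg/m³
  copper: E = 117.5 GPa, ρ = 8950 kg/m³
  beryllium: M = 3.65×10⁻³
  alumina ceramic: M = 1.87×10⁻³
  commercially pure titanium: M = 1.06×10⁻³
  alloy steel: M = 0.760×10⁻³
  stainless steel: M = 0.730×10⁻³
  molybdenum: M = 0.672×10⁻³
  copper: M = 0.547×10⁻³
Beryllium has the largest M.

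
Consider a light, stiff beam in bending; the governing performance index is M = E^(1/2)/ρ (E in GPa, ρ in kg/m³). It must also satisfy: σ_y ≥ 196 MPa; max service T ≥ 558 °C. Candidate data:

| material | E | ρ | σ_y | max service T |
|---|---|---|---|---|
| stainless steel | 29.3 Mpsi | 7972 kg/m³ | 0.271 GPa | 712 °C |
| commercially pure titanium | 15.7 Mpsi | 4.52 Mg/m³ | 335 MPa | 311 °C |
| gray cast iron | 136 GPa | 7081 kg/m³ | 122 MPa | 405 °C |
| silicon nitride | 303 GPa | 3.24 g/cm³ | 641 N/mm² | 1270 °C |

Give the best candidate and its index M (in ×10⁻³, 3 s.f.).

silicon nitride, M = 5.37×10⁻³

Screen on constraints: σ_y ≥ 196 MPa; max service T ≥ 558 °C. Survivors: stainless steel, silicon nitride.
After converting to SI:
  stainless steel: E = 202.0 GPa, ρ = 7972 kg/m³
  silicon nitride: E = 303.0 GPa, ρ = 3240 kg/m³
  silicon nitride: M = 5.37×10⁻³
  stainless steel: M = 1.78×10⁻³
Silicon nitride ranks first.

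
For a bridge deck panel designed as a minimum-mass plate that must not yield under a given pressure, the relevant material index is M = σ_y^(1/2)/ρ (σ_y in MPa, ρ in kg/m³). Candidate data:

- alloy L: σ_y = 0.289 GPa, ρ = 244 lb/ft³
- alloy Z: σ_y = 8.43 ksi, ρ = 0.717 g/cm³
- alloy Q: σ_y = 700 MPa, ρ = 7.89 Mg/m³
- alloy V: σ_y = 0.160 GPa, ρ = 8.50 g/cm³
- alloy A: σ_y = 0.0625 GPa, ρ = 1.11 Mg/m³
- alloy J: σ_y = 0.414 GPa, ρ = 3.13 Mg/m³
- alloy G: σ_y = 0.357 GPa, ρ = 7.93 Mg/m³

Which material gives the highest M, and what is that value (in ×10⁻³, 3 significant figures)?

Normalizing units and computing the index:
  alloy L: σ_y = 289.0 MPa, ρ = 3909 kg/m³
  alloy Z: σ_y = 58.12 MPa, ρ = 717.0 kg/m³
  alloy Q: σ_y = 700.0 MPa, ρ = 7890 kg/m³
  alloy V: σ_y = 160.0 MPa, ρ = 8500 kg/m³
  alloy A: σ_y = 62.50 MPa, ρ = 1110 kg/m³
  alloy J: σ_y = 414.0 MPa, ρ = 3130 kg/m³
  alloy G: σ_y = 357.0 MPa, ρ = 7930 kg/m³
  alloy Z: M = 10.6×10⁻³
  alloy A: M = 7.12×10⁻³
  alloy J: M = 6.50×10⁻³
  alloy L: M = 4.35×10⁻³
  alloy Q: M = 3.35×10⁻³
  alloy G: M = 2.38×10⁻³
  alloy V: M = 1.49×10⁻³
Alloy Z ranks first.

alloy Z, M = 10.6×10⁻³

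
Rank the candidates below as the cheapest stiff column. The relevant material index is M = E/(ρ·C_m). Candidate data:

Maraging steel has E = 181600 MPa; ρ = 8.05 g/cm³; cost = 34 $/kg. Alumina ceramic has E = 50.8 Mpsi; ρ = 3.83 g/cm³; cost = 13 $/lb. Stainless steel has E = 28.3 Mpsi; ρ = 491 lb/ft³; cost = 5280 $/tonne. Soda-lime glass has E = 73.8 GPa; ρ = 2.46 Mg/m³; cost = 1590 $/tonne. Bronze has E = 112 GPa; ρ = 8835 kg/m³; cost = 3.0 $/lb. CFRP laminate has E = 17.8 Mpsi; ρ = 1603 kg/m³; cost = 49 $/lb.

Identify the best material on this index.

soda-lime glass

After converting to SI:
  maraging steel: E = 181.6 GPa, ρ = 8050 kg/m³, cost = 34.00 $/kg
  alumina ceramic: E = 350.3 GPa, ρ = 3830 kg/m³, cost = 28.66 $/kg
  stainless steel: E = 195.1 GPa, ρ = 7865 kg/m³, cost = 5.280 $/kg
  soda-lime glass: E = 73.80 GPa, ρ = 2460 kg/m³, cost = 1.590 $/kg
  bronze: E = 112.0 GPa, ρ = 8835 kg/m³, cost = 6.614 $/kg
  CFRP laminate: E = 122.7 GPa, ρ = 1603 kg/m³, cost = 108.0 $/kg
  soda-lime glass: M = 18.9 MN·m per $
  stainless steel: M = 4.70 MN·m per $
  alumina ceramic: M = 3.19 MN·m per $
  bronze: M = 1.92 MN·m per $
  CFRP laminate: M = 0.709 MN·m per $
  maraging steel: M = 0.664 MN·m per $
The maximum is for soda-lime glass.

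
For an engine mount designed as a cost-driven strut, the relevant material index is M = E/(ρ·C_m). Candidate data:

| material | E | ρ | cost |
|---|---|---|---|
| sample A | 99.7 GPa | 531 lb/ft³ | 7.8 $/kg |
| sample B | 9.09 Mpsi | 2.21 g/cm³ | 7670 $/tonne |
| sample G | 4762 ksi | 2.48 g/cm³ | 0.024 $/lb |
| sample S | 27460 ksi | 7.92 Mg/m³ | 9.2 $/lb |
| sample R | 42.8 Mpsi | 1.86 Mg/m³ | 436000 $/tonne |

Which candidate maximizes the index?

sample G

In SI units:
  sample A: E = 99.70 GPa, ρ = 8506 kg/m³, cost = 7.800 $/kg
  sample B: E = 62.67 GPa, ρ = 2210 kg/m³, cost = 7.670 $/kg
  sample G: E = 32.83 GPa, ρ = 2480 kg/m³, cost = 0.05291 $/kg
  sample S: E = 189.3 GPa, ρ = 7920 kg/m³, cost = 20.28 $/kg
  sample R: E = 295.1 GPa, ρ = 1860 kg/m³, cost = 436.0 $/kg
  sample G: M = 250 MN·m per $
  sample B: M = 3.70 MN·m per $
  sample A: M = 1.50 MN·m per $
  sample S: M = 1.18 MN·m per $
  sample R: M = 0.364 MN·m per $
The maximum is for sample G.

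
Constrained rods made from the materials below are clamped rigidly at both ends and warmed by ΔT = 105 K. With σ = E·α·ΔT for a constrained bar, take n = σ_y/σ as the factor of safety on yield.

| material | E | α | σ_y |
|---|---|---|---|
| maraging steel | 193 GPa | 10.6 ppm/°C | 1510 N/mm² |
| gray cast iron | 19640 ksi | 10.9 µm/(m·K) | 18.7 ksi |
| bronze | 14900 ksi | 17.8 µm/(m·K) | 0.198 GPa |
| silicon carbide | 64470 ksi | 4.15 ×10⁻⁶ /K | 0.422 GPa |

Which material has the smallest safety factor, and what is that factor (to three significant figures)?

gray cast iron, n = 0.832

Per material, after unit conversion:
  maraging steel: E = 193.0, α = 10.6, σ_y = 1510 → σ = 215 MPa, n = 7.03
  gray cast iron: E = 135.4, α = 10.9, σ_y = 128.9 → σ = 155 MPa, n = 0.832
  bronze: E = 102.7, α = 17.8, σ_y = 198.0 → σ = 192 MPa, n = 1.03
  silicon carbide: E = 444.5, α = 4.15, σ_y = 422.0 → σ = 194 MPa, n = 2.18
The minimum is gray cast iron at n = 0.832.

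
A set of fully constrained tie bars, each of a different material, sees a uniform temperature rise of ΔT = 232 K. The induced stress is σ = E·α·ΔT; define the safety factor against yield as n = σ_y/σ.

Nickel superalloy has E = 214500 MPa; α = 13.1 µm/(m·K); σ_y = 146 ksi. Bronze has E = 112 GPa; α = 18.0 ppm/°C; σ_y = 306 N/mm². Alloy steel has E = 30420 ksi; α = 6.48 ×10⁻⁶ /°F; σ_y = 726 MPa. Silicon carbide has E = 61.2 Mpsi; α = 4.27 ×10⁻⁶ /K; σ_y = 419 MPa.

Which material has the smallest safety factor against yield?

bronze

Converting E to GPa, α to ×10⁻⁶/K, σ_y to MPa, then σ and n for each:
  nickel superalloy: E = 214.5, α = 13.1, σ_y = 1007 → σ = 652 MPa, n = 1.54
  bronze: E = 112.0, α = 18.0, σ_y = 306.0 → σ = 468 MPa, n = 0.654
  alloy steel: E = 209.7, α = 11.7, σ_y = 726.0 → σ = 568 MPa, n = 1.28
  silicon carbide: E = 422.0, α = 4.27, σ_y = 419.0 → σ = 418 MPa, n = 1.00
Bronze has the lowest safety factor, n = 0.654.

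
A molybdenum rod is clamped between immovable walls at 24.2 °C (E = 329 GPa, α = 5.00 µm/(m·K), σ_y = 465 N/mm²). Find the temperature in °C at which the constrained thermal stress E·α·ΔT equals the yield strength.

307 °C

σ_y = 465 N/mm² = 465.0 MPa.
E·α·ΔT = 465.0 MPa ⇒ ΔT = 465.0 / (329.0×10³ × 5.00×10⁻⁶) = 282.7 K.
T = 24.2 + 282.7 = 306.9 °C.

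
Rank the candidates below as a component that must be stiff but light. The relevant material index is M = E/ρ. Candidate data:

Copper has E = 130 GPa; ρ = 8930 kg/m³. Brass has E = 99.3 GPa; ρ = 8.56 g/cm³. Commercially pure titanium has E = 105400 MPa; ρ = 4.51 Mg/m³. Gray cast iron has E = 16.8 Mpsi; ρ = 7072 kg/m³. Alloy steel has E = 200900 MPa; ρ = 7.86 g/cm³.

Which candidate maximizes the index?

alloy steel

Normalizing units and computing the index:
  copper: E = 130.0 GPa, ρ = 8930 kg/m³
  brass: E = 99.30 GPa, ρ = 8560 kg/m³
  commercially pure titanium: E = 105.4 GPa, ρ = 4510 kg/m³
  gray cast iron: E = 115.8 GPa, ρ = 7072 kg/m³
  alloy steel: E = 200.9 GPa, ρ = 7860 kg/m³
  alloy steel: M = 25.6 MN·m/kg
  commercially pure titanium: M = 23.4 MN·m/kg
  gray cast iron: M = 16.4 MN·m/kg
  copper: M = 14.6 MN·m/kg
  brass: M = 11.6 MN·m/kg
The maximum is for alloy steel.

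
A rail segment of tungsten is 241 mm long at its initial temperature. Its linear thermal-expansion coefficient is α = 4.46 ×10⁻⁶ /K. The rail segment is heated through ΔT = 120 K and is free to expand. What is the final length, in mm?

ΔL = α·L₀·ΔT = 4.46×10⁻⁶ × 241 mm × 120.0 K = 0.129 mm.
L = L₀ + ΔL = 241 + 0.129 = 241.13 mm.

241.13 mm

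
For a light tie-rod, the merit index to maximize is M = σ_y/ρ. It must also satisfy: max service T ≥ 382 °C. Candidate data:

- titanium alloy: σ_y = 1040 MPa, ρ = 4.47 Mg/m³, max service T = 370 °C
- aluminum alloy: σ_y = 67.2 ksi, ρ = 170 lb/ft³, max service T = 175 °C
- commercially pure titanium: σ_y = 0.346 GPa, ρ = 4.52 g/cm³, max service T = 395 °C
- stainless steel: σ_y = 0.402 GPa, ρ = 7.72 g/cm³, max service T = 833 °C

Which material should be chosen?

Screen on constraints: max service T ≥ 382 °C. Survivors: commercially pure titanium, stainless steel.
After converting to SI:
  commercially pure titanium: σ_y = 346.0 MPa, ρ = 4520 kg/m³
  stainless steel: σ_y = 402.0 MPa, ρ = 7720 kg/m³
  commercially pure titanium: M = 76.5 kN·m/kg
  stainless steel: M = 52.1 kN·m/kg
Commercially pure titanium ranks first.

commercially pure titanium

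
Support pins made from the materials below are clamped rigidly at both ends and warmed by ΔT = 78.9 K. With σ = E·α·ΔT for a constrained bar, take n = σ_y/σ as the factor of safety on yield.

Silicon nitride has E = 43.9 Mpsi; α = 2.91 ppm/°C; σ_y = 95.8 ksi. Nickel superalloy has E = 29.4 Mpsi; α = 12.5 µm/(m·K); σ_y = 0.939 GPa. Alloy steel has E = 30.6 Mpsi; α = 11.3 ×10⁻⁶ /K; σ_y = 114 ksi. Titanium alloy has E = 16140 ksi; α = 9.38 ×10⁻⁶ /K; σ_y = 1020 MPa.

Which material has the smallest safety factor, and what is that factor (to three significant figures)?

Per material, after unit conversion:
  silicon nitride: E = 302.7, α = 2.91, σ_y = 660.5 → σ = 69.5 MPa, n = 9.50
  nickel superalloy: E = 202.7, α = 12.5, σ_y = 939.0 → σ = 200 MPa, n = 4.70
  alloy steel: E = 211.0, α = 11.3, σ_y = 786.0 → σ = 188 MPa, n = 4.18
  titanium alloy: E = 111.3, α = 9.38, σ_y = 1020 → σ = 82.4 MPa, n = 12.4
Smallest n: alloy steel with n = 4.18.

alloy steel, n = 4.18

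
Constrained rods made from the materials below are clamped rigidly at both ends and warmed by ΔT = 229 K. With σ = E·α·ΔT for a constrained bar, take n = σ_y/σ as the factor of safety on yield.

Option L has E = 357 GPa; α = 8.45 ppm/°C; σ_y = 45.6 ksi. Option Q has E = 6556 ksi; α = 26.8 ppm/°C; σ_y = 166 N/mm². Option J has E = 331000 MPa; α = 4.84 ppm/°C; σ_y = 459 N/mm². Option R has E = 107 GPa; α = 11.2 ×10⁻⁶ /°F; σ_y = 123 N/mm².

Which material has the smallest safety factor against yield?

In consistent units (E in GPa, α in ×10⁻⁶/K, σ_y in MPa):
  option L: E = 357.0, α = 8.45, σ_y = 314.4 → σ = 691 MPa, n = 0.455
  option Q: E = 45.20, α = 26.8, σ_y = 166.0 → σ = 277 MPa, n = 0.598
  option J: E = 331.0, α = 4.84, σ_y = 459.0 → σ = 367 MPa, n = 1.25
  option R: E = 107.0, α = 20.2, σ_y = 123.0 → σ = 494 MPa, n = 0.249
The minimum is option R at n = 0.249.

option R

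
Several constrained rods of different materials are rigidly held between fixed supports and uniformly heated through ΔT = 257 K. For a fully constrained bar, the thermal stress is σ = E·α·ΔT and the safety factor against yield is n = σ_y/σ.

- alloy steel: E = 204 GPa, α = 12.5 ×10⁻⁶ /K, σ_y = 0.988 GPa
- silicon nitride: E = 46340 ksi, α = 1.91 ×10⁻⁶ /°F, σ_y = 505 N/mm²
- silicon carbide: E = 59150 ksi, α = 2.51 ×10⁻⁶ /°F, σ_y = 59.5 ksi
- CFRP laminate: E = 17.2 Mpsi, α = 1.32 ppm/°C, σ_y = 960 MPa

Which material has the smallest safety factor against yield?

silicon carbide

With everything in SI (GPa, ×10⁻⁶/K, MPa):
  alloy steel: E = 204.0, α = 12.5, σ_y = 988.0 → σ = 655 MPa, n = 1.51
  silicon nitride: E = 319.5, α = 3.44, σ_y = 505.0 → σ = 282 MPa, n = 1.79
  silicon carbide: E = 407.8, α = 4.52, σ_y = 410.2 → σ = 474 MPa, n = 0.866
  CFRP laminate: E = 118.6, α = 1.32, σ_y = 960.0 → σ = 40.2 MPa, n = 23.9
Smallest n: silicon carbide with n = 0.866.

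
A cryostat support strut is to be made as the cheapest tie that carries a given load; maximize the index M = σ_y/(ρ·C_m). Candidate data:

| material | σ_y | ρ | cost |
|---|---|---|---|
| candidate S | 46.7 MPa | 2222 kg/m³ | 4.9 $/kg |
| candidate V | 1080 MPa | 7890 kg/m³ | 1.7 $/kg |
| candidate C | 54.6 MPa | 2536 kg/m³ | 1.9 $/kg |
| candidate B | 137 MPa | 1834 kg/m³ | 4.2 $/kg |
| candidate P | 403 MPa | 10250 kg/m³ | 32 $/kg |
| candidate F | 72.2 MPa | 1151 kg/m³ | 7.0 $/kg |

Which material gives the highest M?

candidate V

Computing M directly (units already consistent):
  candidate V: M = 80.5 kN·m per $
  candidate B: M = 17.8 kN·m per $
  candidate C: M = 11.3 kN·m per $
  candidate F: M = 8.96 kN·m per $
  candidate S: M = 4.29 kN·m per $
  candidate P: M = 1.23 kN·m per $
The maximum is for candidate V.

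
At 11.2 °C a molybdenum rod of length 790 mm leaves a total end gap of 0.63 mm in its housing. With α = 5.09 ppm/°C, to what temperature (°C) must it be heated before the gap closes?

α·L₀·ΔT = 0.63 mm ⇒ ΔT = 0.63 / (5.09×10⁻⁶ × 790.0) = 156.7 K.
T = 11.2 + 156.7 = 167.9 °C.

168 °C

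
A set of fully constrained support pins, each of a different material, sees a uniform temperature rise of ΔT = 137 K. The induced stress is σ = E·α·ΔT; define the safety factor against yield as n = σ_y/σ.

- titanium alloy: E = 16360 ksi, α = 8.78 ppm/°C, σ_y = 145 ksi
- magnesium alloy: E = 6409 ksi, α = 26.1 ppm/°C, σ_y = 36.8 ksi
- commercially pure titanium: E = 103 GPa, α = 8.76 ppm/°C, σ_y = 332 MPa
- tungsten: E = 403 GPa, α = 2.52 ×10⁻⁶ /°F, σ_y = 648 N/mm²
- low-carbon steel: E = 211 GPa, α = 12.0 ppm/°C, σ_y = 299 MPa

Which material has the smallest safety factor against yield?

low-carbon steel

With everything in SI (GPa, ×10⁻⁶/K, MPa):
  titanium alloy: E = 112.8, α = 8.78, σ_y = 999.7 → σ = 136 MPa, n = 7.37
  magnesium alloy: E = 44.19, α = 26.1, σ_y = 253.7 → σ = 158 MPa, n = 1.61
  commercially pure titanium: E = 103.0, α = 8.76, σ_y = 332.0 → σ = 124 MPa, n = 2.69
  tungsten: E = 403.0, α = 4.54, σ_y = 648.0 → σ = 250 MPa, n = 2.59
  low-carbon steel: E = 211.0, α = 12.0, σ_y = 299.0 → σ = 347 MPa, n = 0.862
Smallest n: low-carbon steel with n = 0.862.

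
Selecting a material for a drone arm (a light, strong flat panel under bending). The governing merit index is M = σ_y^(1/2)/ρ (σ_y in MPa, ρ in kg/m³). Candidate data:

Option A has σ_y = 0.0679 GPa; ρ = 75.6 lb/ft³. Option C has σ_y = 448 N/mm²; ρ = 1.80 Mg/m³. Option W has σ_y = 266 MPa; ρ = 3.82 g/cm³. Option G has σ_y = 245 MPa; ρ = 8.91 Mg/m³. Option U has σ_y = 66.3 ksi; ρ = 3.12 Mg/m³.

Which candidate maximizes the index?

option C

Convert each candidate to consistent units, then evaluate M:
  option A: σ_y = 67.90 MPa, ρ = 1211 kg/m³
  option C: σ_y = 448.0 MPa, ρ = 1800 kg/m³
  option W: σ_y = 266.0 MPa, ρ = 3820 kg/m³
  option G: σ_y = 245.0 MPa, ρ = 8910 kg/m³
  option U: σ_y = 457.1 MPa, ρ = 3120 kg/m³
  option C: M = 11.8×10⁻³
  option U: M = 6.85×10⁻³
  option A: M = 6.80×10⁻³
  option W: M = 4.27×10⁻³
  option G: M = 1.76×10⁻³
Option C has the largest M.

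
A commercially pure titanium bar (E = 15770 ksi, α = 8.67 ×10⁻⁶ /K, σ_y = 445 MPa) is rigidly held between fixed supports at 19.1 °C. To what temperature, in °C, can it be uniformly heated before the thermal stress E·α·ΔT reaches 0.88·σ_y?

E = 15770 ksi = 108.7 GPa.
E·α·ΔT = 391.6 MPa ⇒ ΔT = 391.6 / (108.7×10³ × 8.67×10⁻⁶) = 415.4 K.
T = 19.1 + 415.4 = 434.5 °C.

435 °C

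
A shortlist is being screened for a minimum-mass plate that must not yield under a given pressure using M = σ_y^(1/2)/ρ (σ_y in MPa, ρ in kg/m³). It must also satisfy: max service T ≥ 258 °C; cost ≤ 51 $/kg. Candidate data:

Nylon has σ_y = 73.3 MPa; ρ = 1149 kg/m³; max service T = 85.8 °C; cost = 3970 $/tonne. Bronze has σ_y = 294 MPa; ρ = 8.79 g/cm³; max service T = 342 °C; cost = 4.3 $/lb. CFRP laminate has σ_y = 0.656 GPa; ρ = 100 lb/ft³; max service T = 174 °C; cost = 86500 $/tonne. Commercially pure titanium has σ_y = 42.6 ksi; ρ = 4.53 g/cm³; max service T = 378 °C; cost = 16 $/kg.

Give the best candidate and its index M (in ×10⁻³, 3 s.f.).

commercially pure titanium, M = 3.78×10⁻³

Screen on constraints: max service T ≥ 258 °C; cost ≤ 51 $/kg. Survivors: bronze, commercially pure titanium.
Convert each candidate to consistent units, then evaluate M:
  bronze: σ_y = 294.0 MPa, ρ = 8790 kg/m³
  commercially pure titanium: σ_y = 293.7 MPa, ρ = 4530 kg/m³
  commercially pure titanium: M = 3.78×10⁻³
  bronze: M = 1.95×10⁻³
Commercially pure titanium ranks first.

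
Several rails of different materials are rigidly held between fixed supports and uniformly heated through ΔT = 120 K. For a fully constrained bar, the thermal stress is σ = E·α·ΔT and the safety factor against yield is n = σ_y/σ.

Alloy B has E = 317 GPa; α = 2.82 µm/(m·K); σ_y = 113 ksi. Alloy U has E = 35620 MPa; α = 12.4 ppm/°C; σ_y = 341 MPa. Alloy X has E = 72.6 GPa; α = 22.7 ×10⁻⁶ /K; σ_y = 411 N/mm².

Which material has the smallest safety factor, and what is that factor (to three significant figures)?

In consistent units (E in GPa, α in ×10⁻⁶/K, σ_y in MPa):
  alloy B: E = 317.0, α = 2.82, σ_y = 779.1 → σ = 107 MPa, n = 7.26
  alloy U: E = 35.62, α = 12.4, σ_y = 341.0 → σ = 53.0 MPa, n = 6.43
  alloy X: E = 72.60, α = 22.7, σ_y = 411.0 → σ = 198 MPa, n = 2.08
The minimum is alloy X at n = 2.08.

alloy X, n = 2.08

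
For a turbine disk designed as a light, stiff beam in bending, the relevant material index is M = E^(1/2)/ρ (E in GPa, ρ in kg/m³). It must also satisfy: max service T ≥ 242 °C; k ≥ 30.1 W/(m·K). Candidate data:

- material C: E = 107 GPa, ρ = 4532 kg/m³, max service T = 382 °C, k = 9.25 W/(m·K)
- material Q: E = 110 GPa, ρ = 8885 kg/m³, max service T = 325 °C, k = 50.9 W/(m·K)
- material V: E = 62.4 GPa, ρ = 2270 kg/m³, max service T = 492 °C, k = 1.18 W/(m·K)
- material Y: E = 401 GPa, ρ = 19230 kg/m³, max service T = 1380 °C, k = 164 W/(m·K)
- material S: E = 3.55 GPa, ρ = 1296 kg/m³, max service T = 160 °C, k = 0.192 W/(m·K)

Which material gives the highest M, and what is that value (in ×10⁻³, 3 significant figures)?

Screen on constraints: max service T ≥ 242 °C; k ≥ 30.1 W/(m·K). Survivors: material Q, material Y.
Per-candidate index values:
  material Q: M = 1.18×10⁻³
  material Y: M = 1.04×10⁻³
Material Q has the largest M.

material Q, M = 1.18×10⁻³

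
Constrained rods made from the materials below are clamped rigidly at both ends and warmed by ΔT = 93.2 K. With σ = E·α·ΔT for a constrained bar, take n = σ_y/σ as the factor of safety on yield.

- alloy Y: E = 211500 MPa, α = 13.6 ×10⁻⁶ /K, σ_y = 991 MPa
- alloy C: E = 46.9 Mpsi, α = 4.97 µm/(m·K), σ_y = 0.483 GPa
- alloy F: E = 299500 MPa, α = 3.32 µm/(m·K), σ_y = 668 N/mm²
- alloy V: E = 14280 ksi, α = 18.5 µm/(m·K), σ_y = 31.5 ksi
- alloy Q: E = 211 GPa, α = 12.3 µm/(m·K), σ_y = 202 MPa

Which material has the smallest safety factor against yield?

Per material, after unit conversion:
  alloy Y: E = 211.5, α = 13.6, σ_y = 991.0 → σ = 268 MPa, n = 3.70
  alloy C: E = 323.4, α = 4.97, σ_y = 483.0 → σ = 150 MPa, n = 3.22
  alloy F: E = 299.5, α = 3.32, σ_y = 668.0 → σ = 92.7 MPa, n = 7.21
  alloy V: E = 98.46, α = 18.5, σ_y = 217.2 → σ = 170 MPa, n = 1.28
  alloy Q: E = 211.0, α = 12.3, σ_y = 202.0 → σ = 242 MPa, n = 0.835
Alloy Q has the lowest safety factor, n = 0.835.

alloy Q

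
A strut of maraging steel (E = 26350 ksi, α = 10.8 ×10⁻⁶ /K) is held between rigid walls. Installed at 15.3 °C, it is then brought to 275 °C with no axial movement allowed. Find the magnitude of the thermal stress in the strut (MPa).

E = 26350 ksi = 181.7 GPa.
ΔT = 259.7 K. Constrained thermal stress σ = E·α·ΔT = 181.7×10³ MPa × 10.8×10⁻⁶ × 259.7 = 510 MPa (compressive).

510 MPa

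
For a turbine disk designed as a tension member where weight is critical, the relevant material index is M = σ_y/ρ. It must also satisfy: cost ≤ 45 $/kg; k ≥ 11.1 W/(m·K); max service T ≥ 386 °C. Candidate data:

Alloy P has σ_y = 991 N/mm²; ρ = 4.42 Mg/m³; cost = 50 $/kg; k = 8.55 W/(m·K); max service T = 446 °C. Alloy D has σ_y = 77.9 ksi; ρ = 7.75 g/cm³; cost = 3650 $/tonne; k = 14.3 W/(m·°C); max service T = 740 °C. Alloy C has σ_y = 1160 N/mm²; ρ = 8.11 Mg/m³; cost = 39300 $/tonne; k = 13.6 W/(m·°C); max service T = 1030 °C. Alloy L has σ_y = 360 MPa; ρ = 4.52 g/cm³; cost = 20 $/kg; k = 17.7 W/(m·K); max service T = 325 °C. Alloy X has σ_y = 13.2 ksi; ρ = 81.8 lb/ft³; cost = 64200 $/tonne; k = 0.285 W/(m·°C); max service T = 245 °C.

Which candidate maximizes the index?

Screen on constraints: cost ≤ 45 $/kg; k ≥ 11.1 W/(m·K); max service T ≥ 386 °C. Survivors: alloy D, alloy C.
Putting every candidate on a common basis:
  alloy D: σ_y = 537.1 MPa, ρ = 7750 kg/m³
  alloy C: σ_y = 1160 MPa, ρ = 8110 kg/m³
  alloy C: M = 143 kN·m/kg
  alloy D: M = 69.3 kN·m/kg
Alloy C ranks first.

alloy C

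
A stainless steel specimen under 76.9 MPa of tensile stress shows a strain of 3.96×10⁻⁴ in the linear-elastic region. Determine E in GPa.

194 GPa

E = σ/ε = 76.9 MPa / 3.96×10⁻⁴ = 194200 MPa = 194 GPa.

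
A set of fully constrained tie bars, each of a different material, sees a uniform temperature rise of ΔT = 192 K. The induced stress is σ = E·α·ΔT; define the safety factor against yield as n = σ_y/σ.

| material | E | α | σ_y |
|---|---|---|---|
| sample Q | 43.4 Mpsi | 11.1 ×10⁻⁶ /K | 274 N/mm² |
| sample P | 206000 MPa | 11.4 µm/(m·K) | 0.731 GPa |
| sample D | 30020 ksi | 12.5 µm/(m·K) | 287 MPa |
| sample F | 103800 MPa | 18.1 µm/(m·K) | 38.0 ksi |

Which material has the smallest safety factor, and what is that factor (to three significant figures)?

sample Q, n = 0.430

Converting E to GPa, α to ×10⁻⁶/K, σ_y to MPa, then σ and n for each:
  sample Q: E = 299.2, α = 11.1, σ_y = 274.0 → σ = 638 MPa, n = 0.430
  sample P: E = 206.0, α = 11.4, σ_y = 731.0 → σ = 451 MPa, n = 1.62
  sample D: E = 207.0, α = 12.5, σ_y = 287.0 → σ = 497 MPa, n = 0.578
  sample F: E = 103.8, α = 18.1, σ_y = 262.0 → σ = 361 MPa, n = 0.726
Smallest n: sample Q with n = 0.430.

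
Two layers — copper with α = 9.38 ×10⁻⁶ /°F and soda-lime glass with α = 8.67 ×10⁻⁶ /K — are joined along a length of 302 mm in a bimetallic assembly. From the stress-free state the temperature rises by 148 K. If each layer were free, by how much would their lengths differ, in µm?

copper: α = 9.38×10⁻⁶/°F × 9/5 = 16.9×10⁻⁶/K.
Δα = |16.9 − 8.67|×10⁻⁶/K = 8.21×10⁻⁶/K.
ΔL_mismatch = Δα·L·ΔT = 8.21×10⁻⁶ × 302.0 mm × 148.0 K = 367 µm.

367 µm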